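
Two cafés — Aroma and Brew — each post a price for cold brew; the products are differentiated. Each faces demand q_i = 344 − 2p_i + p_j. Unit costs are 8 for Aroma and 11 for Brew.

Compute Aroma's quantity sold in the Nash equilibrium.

224.8

Aroma's profit: π = (p_{Aroma} − 8)(344 − 2p_{Aroma} + p_{Brew}).
∂π/∂p_{Aroma} = 360 − 4p_{Aroma} + p_{Brew} = 0 ⇒ p_{Aroma} = 90 + 0.25p_{Brew}.
Similarly p_{Brew} = 91.5 + 0.25p_{Aroma}.
Solving the two reaction functions simultaneously: (1 − (0.25)(0.25))p_{Aroma} = 90 + 0.25·91.5, so 0.9375p_{Aroma} = 112.875 and p_{Aroma} = 120.4.
Then p_{Brew} = 91.5 + 0.25·120.4 = 121.6.
q_{Aroma} = 344 − 2·120.4 + 121.6 = 224.8.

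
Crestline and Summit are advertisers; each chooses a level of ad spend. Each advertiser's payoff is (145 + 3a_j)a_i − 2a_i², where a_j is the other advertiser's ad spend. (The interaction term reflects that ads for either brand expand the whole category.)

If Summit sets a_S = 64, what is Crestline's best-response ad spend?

84.25

Crestline's payoff is (145 + 3a_S)a_C − 2a_C².
∂π/∂a_C = 145 + 3a_S − 4a_C = 0, so a_C = 36.25 + 0.75a_S.
At a_S = 64: a_C = 36.25 + 0.75·64 = 84.25.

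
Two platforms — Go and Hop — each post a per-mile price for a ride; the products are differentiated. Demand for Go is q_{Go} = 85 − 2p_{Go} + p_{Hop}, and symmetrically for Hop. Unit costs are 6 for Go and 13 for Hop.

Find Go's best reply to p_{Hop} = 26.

30.75

Go's profit: π = (p_{Go} − 6)(85 − 2p_{Go} + p_{Hop}).
∂π/∂p_{Go} = 97 − 4p_{Go} + p_{Hop} = 0 ⇒ p_{Go} = 24.25 + 0.25p_{Hop}.
At p_{Hop} = 26: p_{Go} = 24.25 + 0.25·26 = 30.75.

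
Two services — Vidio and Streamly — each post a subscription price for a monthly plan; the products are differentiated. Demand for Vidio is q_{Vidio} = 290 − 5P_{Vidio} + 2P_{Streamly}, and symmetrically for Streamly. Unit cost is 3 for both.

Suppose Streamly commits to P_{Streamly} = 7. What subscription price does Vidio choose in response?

Vidio's profit: π = (P_{Vidio} − 3)(290 − 5P_{Vidio} + 2P_{Streamly}).
∂π/∂P_{Vidio} = 305 − 10P_{Vidio} + 2P_{Streamly} = 0 ⇒ P_{Vidio} = 30.5 + 0.2P_{Streamly}.
At P_{Streamly} = 7: P_{Vidio} = 30.5 + 0.2·7 = 31.9.

31.9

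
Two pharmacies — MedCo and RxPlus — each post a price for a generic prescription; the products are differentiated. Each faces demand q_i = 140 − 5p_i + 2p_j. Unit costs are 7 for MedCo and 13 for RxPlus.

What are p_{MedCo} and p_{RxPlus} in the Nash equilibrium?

22.5, 25

MedCo's profit: π = (p_{MedCo} − 7)(140 − 5p_{MedCo} + 2p_{RxPlus}).
∂π/∂p_{MedCo} = 175 − 10p_{MedCo} + 2p_{RxPlus} = 0 ⇒ p_{MedCo} = 17.5 + 0.2p_{RxPlus}.
Similarly p_{RxPlus} = 20.5 + 0.2p_{MedCo}.
Solving the two reaction functions simultaneously: (1 − (0.2)(0.2))p_{MedCo} = 17.5 + 0.2·20.5, so 0.96p_{MedCo} = 21.6 and p_{MedCo} = 22.5.
Then p_{RxPlus} = 20.5 + 0.2·22.5 = 25.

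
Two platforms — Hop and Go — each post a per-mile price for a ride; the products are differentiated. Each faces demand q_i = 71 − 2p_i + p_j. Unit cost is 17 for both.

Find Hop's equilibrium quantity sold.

Hop's profit: π = (p_{Hop} − 17)(71 − 2p_{Hop} + p_{Go}).
∂π/∂p_{Hop} = 105 − 4p_{Hop} + p_{Go} = 0 ⇒ p_{Hop} = 26.25 + 0.25p_{Go}.
By symmetry p_{Go} = p_{Hop}; substituting into the reaction function, 0.75p_{Hop} = 26.25 and p_{Hop} = 35.
q_{Hop} = 71 − 2·35 + 35 = 36.

36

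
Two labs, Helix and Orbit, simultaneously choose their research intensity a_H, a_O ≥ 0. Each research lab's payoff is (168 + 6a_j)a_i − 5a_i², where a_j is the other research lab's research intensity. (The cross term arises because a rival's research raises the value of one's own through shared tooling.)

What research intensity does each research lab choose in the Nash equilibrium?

Helix's payoff is (168 + 6a_O)a_H − 5a_H².
∂π/∂a_H = 168 + 6a_O − 10a_H = 0, so a_H = 16.8 + 0.6a_O.
The game is symmetric, so in equilibrium a_O = a_H: the reaction function gives 0.4a_H = 16.8, hence a_H = 42.

42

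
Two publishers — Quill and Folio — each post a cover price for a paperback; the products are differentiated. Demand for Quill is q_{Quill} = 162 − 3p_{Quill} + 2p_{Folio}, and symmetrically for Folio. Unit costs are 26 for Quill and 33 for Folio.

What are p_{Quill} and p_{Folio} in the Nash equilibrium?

61.3125, 63.9375

Quill's profit: π = (p_{Quill} − 26)(162 − 3p_{Quill} + 2p_{Folio}).
∂π/∂p_{Quill} = 240 − 6p_{Quill} + 2p_{Folio} = 0 ⇒ p_{Quill} = 40 + (1/3)p_{Folio}.
Similarly p_{Folio} = 43.5 + (1/3)p_{Quill}.
Plugging p_{Folio} into Quill's best response: p_{Quill} = 40 + (1/3)(43.5 + (1/3)p_{Quill}) ⇒ (8/9)p_{Quill} = 54.5, so p_{Quill} = 61.3125.
Then p_{Folio} = 43.5 + (1/3)·61.3125 = 63.9375.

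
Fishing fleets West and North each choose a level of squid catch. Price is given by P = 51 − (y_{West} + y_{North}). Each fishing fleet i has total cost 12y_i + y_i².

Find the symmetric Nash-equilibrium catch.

7.8

Fishing fleet West's profit: π = y_{West}(51 − (y_{West} + y_{North})) − 12y_{West} − y_{West}².
∂π/∂y_{West} = 39 − 4y_{West} − y_{North} = 0, so y_{West} = 9.75 − 0.25y_{North}.
The game is symmetric, so in equilibrium y_{North} = y_{West}: the reaction function gives 1.25y_{West} = 9.75, hence y_{West} = 7.8.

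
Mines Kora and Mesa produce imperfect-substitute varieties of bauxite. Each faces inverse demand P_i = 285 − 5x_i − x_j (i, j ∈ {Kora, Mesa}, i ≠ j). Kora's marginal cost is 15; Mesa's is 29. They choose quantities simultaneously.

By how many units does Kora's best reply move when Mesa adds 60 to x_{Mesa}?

Mine Kora's profit: π = x_{Kora}(285 − 5x_{Kora} − x_{Mesa}) − 15x_{Kora}.
∂π/∂x_{Kora} = 270 − 10x_{Kora} − x_{Mesa} = 0 ⇒ x_{Kora} = 27 − 0.1x_{Mesa}.
The reaction-function slope is −0.1, so a 60-unit rise in x_{Mesa} moves x_{Kora} by −0.1 × 60 = −6. Kora's best response falls — the actions are strategic substitutes.

-6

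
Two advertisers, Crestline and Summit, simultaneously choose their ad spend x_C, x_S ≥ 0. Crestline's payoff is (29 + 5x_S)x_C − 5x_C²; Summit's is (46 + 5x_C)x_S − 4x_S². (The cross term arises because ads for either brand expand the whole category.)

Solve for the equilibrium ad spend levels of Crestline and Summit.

Expanding Crestline's payoff: 29x_C + 5x_Sx_C − 5x_C².
∂π/∂x_C = 29 + 5x_S − 10x_C = 0, so x_C = 2.9 + 0.5x_S.
Likewise for Summit: x_S = 5.75 + 0.625x_C.
Plugging x_S into Crestline's best response: x_C = 2.9 + 0.5(5.75 + 0.625x_C) ⇒ 0.6875x_C = 5.775, so x_C = 8.4.
Then x_S = 5.75 + 0.625·8.4 = 11.

8.4, 11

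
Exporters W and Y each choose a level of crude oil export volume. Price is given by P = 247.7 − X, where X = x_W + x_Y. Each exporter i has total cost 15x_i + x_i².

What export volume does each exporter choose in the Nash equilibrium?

46.54

Exporter W's profit: π = x_W(247.7 − (x_W + x_Y)) − 15x_W − x_W².
∂π/∂x_W = 232.7 − 4x_W − x_Y = 0, so x_W = 58.175 − 0.25x_Y.
Setting x_W = x_Y in the reaction function: x_W = 58.175 − 0.25x_W, so x_W = 58.175 / 1.25 = 46.54.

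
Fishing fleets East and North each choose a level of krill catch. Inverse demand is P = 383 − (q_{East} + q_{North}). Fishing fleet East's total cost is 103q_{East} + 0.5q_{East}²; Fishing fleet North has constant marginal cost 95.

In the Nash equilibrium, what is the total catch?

171.2

Fishing fleet East's profit: π = q_{East}(383 − (q_{East} + q_{North})) − 103q_{East} − 0.5q_{East}².
∂π/∂q_{East} = 280 − 3q_{East} − q_{North} = 0, so q_{East} = 280/3 − (1/3)q_{North}.
For North: ∂π/∂q_{North} = 288 − 2q_{North} − q_{East} = 0 ⇒ q_{North} = 144 − 0.5q_{East}.
Substituting the second reaction function into the first: q_{East} = 280/3 − (1/3)(144 − 0.5q_{East}), which gives (5/6)q_{East} = 136/3 ⇒ q_{East} = 54.4.
Then q_{North} = 144 − 0.5·54.4 = 116.8.
Total catch: 54.4 + 116.8 = 171.2.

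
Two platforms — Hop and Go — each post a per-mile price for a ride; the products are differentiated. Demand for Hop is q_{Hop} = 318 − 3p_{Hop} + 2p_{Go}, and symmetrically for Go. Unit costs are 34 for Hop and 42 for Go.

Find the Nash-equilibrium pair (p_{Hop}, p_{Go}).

Hop's profit: π = (p_{Hop} − 34)(318 − 3p_{Hop} + 2p_{Go}).
∂π/∂p_{Hop} = 420 − 6p_{Hop} + 2p_{Go} = 0 ⇒ p_{Hop} = 70 + (1/3)p_{Go}.
Similarly p_{Go} = 74 + (1/3)p_{Hop}.
Plugging p_{Go} into Hop's best response: p_{Hop} = 70 + (1/3)(74 + (1/3)p_{Hop}) ⇒ (8/9)p_{Hop} = 284/3, so p_{Hop} = 106.5.
Then p_{Go} = 74 + (1/3)·106.5 = 109.5.

106.5, 109.5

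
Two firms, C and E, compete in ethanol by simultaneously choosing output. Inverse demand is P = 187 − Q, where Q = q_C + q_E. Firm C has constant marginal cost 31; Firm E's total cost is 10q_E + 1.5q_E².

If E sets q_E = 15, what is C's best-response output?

Firm C's profit: π = q_C(187 − (q_C + q_E)) − 31q_C.
∂π/∂q_C = 156 − 2q_C − q_E = 0, so q_C = 78 − 0.5q_E.
At q_E = 15: q_C = 78 − 0.5·15 = 70.5.

70.5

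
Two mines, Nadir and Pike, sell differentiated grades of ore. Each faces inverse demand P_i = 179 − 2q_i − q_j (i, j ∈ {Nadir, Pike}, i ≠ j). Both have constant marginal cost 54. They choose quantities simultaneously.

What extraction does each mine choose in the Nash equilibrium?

25

Mine Nadir's profit: π = q_{Nadir}(179 − 2q_{Nadir} − q_{Pike}) − 54q_{Nadir}.
∂π/∂q_{Nadir} = 125 − 4q_{Nadir} − q_{Pike} = 0 ⇒ q_{Nadir} = 31.25 − 0.25q_{Pike}.
The game is symmetric, so in equilibrium q_{Pike} = q_{Nadir}: the reaction function gives 1.25q_{Nadir} = 31.25, hence q_{Nadir} = 25.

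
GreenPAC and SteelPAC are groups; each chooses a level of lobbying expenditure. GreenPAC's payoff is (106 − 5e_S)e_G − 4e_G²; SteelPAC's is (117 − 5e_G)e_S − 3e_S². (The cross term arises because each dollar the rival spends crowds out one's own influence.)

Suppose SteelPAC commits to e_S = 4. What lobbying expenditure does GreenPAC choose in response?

Expanding GreenPAC's payoff: 106e_G − 5e_Se_G − 4e_G².
∂π/∂e_G = 106 − 5e_S − 8e_G = 0, so e_G = 13.25 − 0.625e_S.
At e_S = 4: e_G = 13.25 − 0.625·4 = 10.75.

10.75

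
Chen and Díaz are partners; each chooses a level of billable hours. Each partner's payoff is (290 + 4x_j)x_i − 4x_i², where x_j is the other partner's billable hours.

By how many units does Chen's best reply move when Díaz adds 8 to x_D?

4

Chen's payoff is (290 + 4x_D)x_C − 4x_C².
∂π/∂x_C = 290 + 4x_D − 8x_C = 0, so x_C = 36.25 + 0.5x_D.
The reaction-function slope is 0.5, so an 8-unit rise in x_D moves x_C by 0.5 × 8 = 4. Chen's best response rises — the actions are strategic complements.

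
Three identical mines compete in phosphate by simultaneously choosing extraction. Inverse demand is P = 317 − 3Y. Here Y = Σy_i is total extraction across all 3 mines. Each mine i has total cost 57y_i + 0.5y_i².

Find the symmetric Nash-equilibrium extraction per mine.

A representative mine's profit is π_i = y_i(317 − 3Y) − 57y_i − 0.5y_i², with Y = y_i + Σ_{j≠i} y_j.
First-order condition: 260 − 7y_i − 3Σ_{j≠i} y_j = 0.
With identical mines, set every y_j = y: then 260 − 7y − 6y = 0, i.e. y = 260/13 = 20.

20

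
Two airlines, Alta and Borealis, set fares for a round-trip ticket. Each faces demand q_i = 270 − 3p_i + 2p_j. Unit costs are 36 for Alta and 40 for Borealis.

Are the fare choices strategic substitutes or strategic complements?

strategic complements

Alta's profit: π = (p_{Alta} − 36)(270 − 3p_{Alta} + 2p_{Borealis}).
∂π/∂p_{Alta} = 378 − 6p_{Alta} + 2p_{Borealis} = 0 ⇒ p_{Alta} = 63 + (1/3)p_{Borealis}.
The best-response slope dp_{Alta}/dp_{Borealis} = 1/3 > 0: the reaction function is upward-sloping, so the choices are strategic complements.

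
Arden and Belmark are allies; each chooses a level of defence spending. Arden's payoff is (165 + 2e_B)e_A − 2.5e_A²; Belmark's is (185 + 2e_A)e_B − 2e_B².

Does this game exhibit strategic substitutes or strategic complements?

Expanding Arden's payoff: 165e_A + 2e_Be_A − 2.5e_A².
∂π/∂e_A = 165 + 2e_B − 5e_A = 0, so e_A = 33 + 0.4e_B.
The best-response slope de_A/de_B = 0.4 > 0: the reaction function is upward-sloping, so the choices are strategic complements.

strategic complements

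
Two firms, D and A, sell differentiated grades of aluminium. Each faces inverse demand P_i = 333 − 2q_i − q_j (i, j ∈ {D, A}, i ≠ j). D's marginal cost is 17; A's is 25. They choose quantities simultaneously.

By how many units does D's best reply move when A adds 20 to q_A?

-5

Firm D's profit: π = q_D(333 − 2q_D − q_A) − 17q_D.
∂π/∂q_D = 316 − 4q_D − q_A = 0 ⇒ q_D = 79 − 0.25q_A.
The reaction-function slope is −0.25, so a 20-unit rise in q_A moves q_D by −0.25 × 20 = −5. D's best response falls — the actions are strategic substitutes.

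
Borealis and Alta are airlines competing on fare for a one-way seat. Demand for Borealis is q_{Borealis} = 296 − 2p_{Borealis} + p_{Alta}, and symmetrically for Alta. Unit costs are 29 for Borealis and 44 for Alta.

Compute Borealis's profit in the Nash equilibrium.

Borealis's profit: π = (p_{Borealis} − 29)(296 − 2p_{Borealis} + p_{Alta}).
∂π/∂p_{Borealis} = 354 − 4p_{Borealis} + p_{Alta} = 0 ⇒ p_{Borealis} = 88.5 + 0.25p_{Alta}.
Similarly p_{Alta} = 96 + 0.25p_{Borealis}.
Plugging p_{Alta} into Borealis's best response: p_{Borealis} = 88.5 + 0.25(96 + 0.25p_{Borealis}) ⇒ 0.9375p_{Borealis} = 112.5, so p_{Borealis} = 120.
Then p_{Alta} = 96 + 0.25·120 = 126.
q_{Borealis} = 296 − 2·120 + 126 = 182.
Profit = (120 − 29)·182 = 16562.

16562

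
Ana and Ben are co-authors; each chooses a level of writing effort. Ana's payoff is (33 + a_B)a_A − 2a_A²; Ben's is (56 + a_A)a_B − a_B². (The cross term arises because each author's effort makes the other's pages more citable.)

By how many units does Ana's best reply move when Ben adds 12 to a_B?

Expanding Ana's payoff: 33a_A + a_Ba_A − 2a_A².
∂π/∂a_A = 33 + a_B − 4a_A = 0, so a_A = 8.25 + 0.25a_B.
The reaction-function slope is 0.25, so a 12-unit rise in a_B moves a_A by 0.25 × 12 = 3. Ana's best response rises — the actions are strategic complements.

3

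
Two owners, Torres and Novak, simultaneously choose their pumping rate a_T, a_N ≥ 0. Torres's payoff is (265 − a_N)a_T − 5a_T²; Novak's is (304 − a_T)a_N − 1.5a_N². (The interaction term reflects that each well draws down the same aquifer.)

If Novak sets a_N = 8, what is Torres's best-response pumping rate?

25.7

Expanding Torres's payoff: 265a_T − a_Na_T − 5a_T².
∂π/∂a_T = 265 − a_N − 10a_T = 0, so a_T = 26.5 − 0.1a_N.
At a_N = 8: a_T = 26.5 − 0.1·8 = 25.7.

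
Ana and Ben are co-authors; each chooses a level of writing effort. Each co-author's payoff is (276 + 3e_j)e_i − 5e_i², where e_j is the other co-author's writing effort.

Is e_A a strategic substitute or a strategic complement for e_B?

strategic complements

Ana's payoff is (276 + 3e_B)e_A − 5e_A².
∂π/∂e_A = 276 + 3e_B − 10e_A = 0, so e_A = 27.6 + 0.3e_B.
The best-response slope de_A/de_B = 0.3 > 0: the reaction function is upward-sloping, so the choices are strategic complements.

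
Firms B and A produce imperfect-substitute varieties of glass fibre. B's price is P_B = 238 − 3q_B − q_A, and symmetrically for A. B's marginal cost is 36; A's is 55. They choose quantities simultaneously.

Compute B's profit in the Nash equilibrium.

2593.08

Firm B's profit: π = q_B(238 − 3q_B − q_A) − 36q_B.
∂π/∂q_B = 202 − 6q_B − q_A = 0 ⇒ q_B = 101/3 − (1/6)q_A.
Similarly q_A = 30.5 − (1/6)q_B.
Substituting the second reaction function into the first: q_B = 101/3 − (1/6)(30.5 − (1/6)q_B), which gives (35/36)q_B = 343/12 ⇒ q_B = 29.4.
Then q_A = 30.5 − (1/6)·29.4 = 25.6.
P_B = 238 − 3·29.4 − 25.6 = 124.2.
Profit = (124.2 − 36)·29.4 = 2593.08.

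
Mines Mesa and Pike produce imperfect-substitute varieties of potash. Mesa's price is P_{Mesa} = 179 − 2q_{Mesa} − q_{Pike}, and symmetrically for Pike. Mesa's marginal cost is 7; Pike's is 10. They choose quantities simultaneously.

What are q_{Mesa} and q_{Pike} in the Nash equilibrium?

34.6, 33.6

Mine Mesa's profit: π = q_{Mesa}(179 − 2q_{Mesa} − q_{Pike}) − 7q_{Mesa}.
∂π/∂q_{Mesa} = 172 − 4q_{Mesa} − q_{Pike} = 0 ⇒ q_{Mesa} = 43 − 0.25q_{Pike}.
Similarly q_{Pike} = 42.25 − 0.25q_{Mesa}.
Plugging q_{Pike} into Mesa's best response: q_{Mesa} = 43 − 0.25(42.25 − 0.25q_{Mesa}) ⇒ 0.9375q_{Mesa} = 32.4375, so q_{Mesa} = 34.6.
Then q_{Pike} = 42.25 − 0.25·34.6 = 33.6.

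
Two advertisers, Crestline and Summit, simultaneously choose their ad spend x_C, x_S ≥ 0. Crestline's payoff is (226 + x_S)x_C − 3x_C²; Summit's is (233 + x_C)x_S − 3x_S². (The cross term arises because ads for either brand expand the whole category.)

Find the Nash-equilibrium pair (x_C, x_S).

45.4, 46.4

Expanding Crestline's payoff: 226x_C + x_Sx_C − 3x_C².
∂π/∂x_C = 226 + x_S − 6x_C = 0, so x_C = 113/3 + (1/6)x_S.
Likewise for Summit: x_S = 233/6 + (1/6)x_C.
Plugging x_S into Crestline's best response: x_C = 113/3 + (1/6)(233/6 + (1/6)x_C) ⇒ (35/36)x_C = 1589/36, so x_C = 45.4.
Then x_S = 233/6 + (1/6)·45.4 = 46.4.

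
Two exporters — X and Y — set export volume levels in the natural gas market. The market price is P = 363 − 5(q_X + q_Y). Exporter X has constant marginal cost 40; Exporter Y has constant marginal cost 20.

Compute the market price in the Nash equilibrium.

141

Exporter X's profit: π = q_X(363 − 5(q_X + q_Y)) − 40q_X.
∂π/∂q_X = 323 − 10q_X − 5q_Y = 0, so q_X = 32.3 − 0.5q_Y.
By the same steps for Y: q_Y = 34.3 − 0.5q_X.
Plugging q_Y into X's best response: q_X = 32.3 − 0.5(34.3 − 0.5q_X) ⇒ 0.75q_X = 15.15, so q_X = 20.2.
Then q_Y = 34.3 − 0.5·20.2 = 24.2.
Equilibrium price: P = 363 − 5·44.4 = 141.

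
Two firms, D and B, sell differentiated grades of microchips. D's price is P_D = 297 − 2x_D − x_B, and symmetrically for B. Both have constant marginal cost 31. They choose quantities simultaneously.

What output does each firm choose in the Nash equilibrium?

Firm D's profit: π = x_D(297 − 2x_D − x_B) − 31x_D.
∂π/∂x_D = 266 − 4x_D − x_B = 0 ⇒ x_D = 66.5 − 0.25x_B.
The game is symmetric, so in equilibrium x_B = x_D: the reaction function gives 1.25x_D = 66.5, hence x_D = 53.2.

53.2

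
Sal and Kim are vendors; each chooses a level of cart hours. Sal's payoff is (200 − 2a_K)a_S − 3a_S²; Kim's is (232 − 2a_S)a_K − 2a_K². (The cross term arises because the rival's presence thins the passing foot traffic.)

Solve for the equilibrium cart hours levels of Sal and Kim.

16.8, 49.6

Expanding Sal's payoff: 200a_S − 2a_Ka_S − 3a_S².
∂π/∂a_S = 200 − 2a_K − 6a_S = 0, so a_S = 100/3 − (1/3)a_K.
Likewise for Kim: a_K = 58 − 0.5a_S.
Substituting the second reaction function into the first: a_S = 100/3 − (1/3)(58 − 0.5a_S), which gives (5/6)a_S = 14 ⇒ a_S = 16.8.
Then a_K = 58 − 0.5·16.8 = 49.6.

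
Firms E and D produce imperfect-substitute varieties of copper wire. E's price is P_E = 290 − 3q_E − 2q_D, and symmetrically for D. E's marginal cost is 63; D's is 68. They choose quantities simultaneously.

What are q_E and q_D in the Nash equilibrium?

28.6875, 27.4375

Firm E's profit: π = q_E(290 − 3q_E − 2q_D) − 63q_E.
∂π/∂q_E = 227 − 6q_E − 2q_D = 0 ⇒ q_E = 227/6 − (1/3)q_D.
Similarly q_D = 37 − (1/3)q_E.
Solving the two reaction functions simultaneously: (1 − (−1/3)(−1/3))q_E = 227/6 − (1/3)·37, so (8/9)q_E = 25.5 and q_E = 28.6875.
Then q_D = 37 − (1/3)·28.6875 = 27.4375.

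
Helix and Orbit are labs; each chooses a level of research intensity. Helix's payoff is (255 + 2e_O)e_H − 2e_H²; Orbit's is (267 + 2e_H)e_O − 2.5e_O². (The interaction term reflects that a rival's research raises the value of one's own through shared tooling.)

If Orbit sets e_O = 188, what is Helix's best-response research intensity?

Expanding Helix's payoff: 255e_H + 2e_Oe_H − 2e_H².
∂π/∂e_H = 255 + 2e_O − 4e_H = 0, so e_H = 63.75 + 0.5e_O.
At e_O = 188: e_H = 63.75 + 0.5·188 = 157.75.

157.75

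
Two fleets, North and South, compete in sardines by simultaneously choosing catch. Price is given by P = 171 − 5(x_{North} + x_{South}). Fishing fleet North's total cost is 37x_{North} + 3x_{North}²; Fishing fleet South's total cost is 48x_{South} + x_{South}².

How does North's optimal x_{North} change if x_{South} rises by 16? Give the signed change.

Fishing fleet North's profit: π = x_{North}(171 − 5(x_{North} + x_{South})) − 37x_{North} − 3x_{North}².
∂π/∂x_{North} = 134 − 16x_{North} − 5x_{South} = 0, so x_{North} = 8.375 − 0.3125x_{South}.
The reaction-function slope is −0.3125, so a 16-unit rise in x_{South} moves x_{North} by −0.3125 × 16 = −5. North's best response falls — the actions are strategic substitutes.

-5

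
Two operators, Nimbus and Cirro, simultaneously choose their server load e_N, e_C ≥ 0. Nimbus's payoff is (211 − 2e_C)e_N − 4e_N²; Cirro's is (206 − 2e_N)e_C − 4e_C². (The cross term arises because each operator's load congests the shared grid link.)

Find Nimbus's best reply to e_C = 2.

25.875

Expanding Nimbus's payoff: 211e_N − 2e_Ce_N − 4e_N².
∂π/∂e_N = 211 − 2e_C − 8e_N = 0, so e_N = 26.375 − 0.25e_C.
At e_C = 2: e_N = 26.375 − 0.25·2 = 25.875.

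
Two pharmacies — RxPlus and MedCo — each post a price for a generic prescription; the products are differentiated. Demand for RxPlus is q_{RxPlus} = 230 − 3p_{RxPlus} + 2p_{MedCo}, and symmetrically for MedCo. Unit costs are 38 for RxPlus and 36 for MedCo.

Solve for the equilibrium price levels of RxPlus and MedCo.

85.625, 84.875

RxPlus's profit: π = (p_{RxPlus} − 38)(230 − 3p_{RxPlus} + 2p_{MedCo}).
∂π/∂p_{RxPlus} = 344 − 6p_{RxPlus} + 2p_{MedCo} = 0 ⇒ p_{RxPlus} = 172/3 + (1/3)p_{MedCo}.
Similarly p_{MedCo} = 169/3 + (1/3)p_{RxPlus}.
Solving the two reaction functions simultaneously: (1 − (1/3)(1/3))p_{RxPlus} = 172/3 + (1/3)·(169/3), so (8/9)p_{RxPlus} = 685/9 and p_{RxPlus} = 85.625.
Then p_{MedCo} = 169/3 + (1/3)·85.625 = 84.875.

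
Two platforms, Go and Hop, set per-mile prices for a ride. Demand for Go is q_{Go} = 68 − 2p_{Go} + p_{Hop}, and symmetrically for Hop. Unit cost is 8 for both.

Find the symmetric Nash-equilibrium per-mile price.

Go's profit: π = (p_{Go} − 8)(68 − 2p_{Go} + p_{Hop}).
∂π/∂p_{Go} = 84 − 4p_{Go} + p_{Hop} = 0 ⇒ p_{Go} = 21 + 0.25p_{Hop}.
Setting p_{Go} = p_{Hop} in the reaction function: p_{Go} = 21 + 0.25p_{Go}, so p_{Go} = 21 / 0.75 = 28.

28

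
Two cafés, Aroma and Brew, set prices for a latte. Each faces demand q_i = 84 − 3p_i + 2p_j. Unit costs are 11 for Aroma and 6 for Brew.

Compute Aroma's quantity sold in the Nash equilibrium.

51.9375

Aroma's profit: π = (p_{Aroma} − 11)(84 − 3p_{Aroma} + 2p_{Brew}).
∂π/∂p_{Aroma} = 117 − 6p_{Aroma} + 2p_{Brew} = 0 ⇒ p_{Aroma} = 19.5 + (1/3)p_{Brew}.
Similarly p_{Brew} = 17 + (1/3)p_{Aroma}.
Plugging p_{Brew} into Aroma's best response: p_{Aroma} = 19.5 + (1/3)(17 + (1/3)p_{Aroma}) ⇒ (8/9)p_{Aroma} = 151/6, so p_{Aroma} = 28.3125.
Then p_{Brew} = 17 + (1/3)·28.3125 = 26.4375.
q_{Aroma} = 84 − 3·28.3125 + 2·26.4375 = 51.9375.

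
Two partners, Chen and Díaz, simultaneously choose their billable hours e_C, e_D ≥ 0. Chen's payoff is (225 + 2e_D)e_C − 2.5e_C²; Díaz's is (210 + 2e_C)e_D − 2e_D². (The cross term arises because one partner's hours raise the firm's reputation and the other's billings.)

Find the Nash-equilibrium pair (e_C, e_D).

82.5, 93.75

Expanding Chen's payoff: 225e_C + 2e_De_C − 2.5e_C².
∂π/∂e_C = 225 + 2e_D − 5e_C = 0, so e_C = 45 + 0.4e_D.
Likewise for Díaz: e_D = 52.5 + 0.5e_C.
Substituting the second reaction function into the first: e_C = 45 + 0.4(52.5 + 0.5e_C), which gives 0.8e_C = 66 ⇒ e_C = 82.5.
Then e_D = 52.5 + 0.5·82.5 = 93.75.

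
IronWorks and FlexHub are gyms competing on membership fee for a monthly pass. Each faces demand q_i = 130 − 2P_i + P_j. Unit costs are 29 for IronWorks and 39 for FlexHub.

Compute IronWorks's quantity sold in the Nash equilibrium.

IronWorks's profit: π = (P_{IronWorks} − 29)(130 − 2P_{IronWorks} + P_{FlexHub}).
∂π/∂P_{IronWorks} = 188 − 4P_{IronWorks} + P_{FlexHub} = 0 ⇒ P_{IronWorks} = 47 + 0.25P_{FlexHub}.
Similarly P_{FlexHub} = 52 + 0.25P_{IronWorks}.
Solving the two reaction functions simultaneously: (1 − (0.25)(0.25))P_{IronWorks} = 47 + 0.25·52, so 0.9375P_{IronWorks} = 60 and P_{IronWorks} = 64.
Then P_{FlexHub} = 52 + 0.25·64 = 68.
q_{IronWorks} = 130 − 2·64 + 68 = 70.

70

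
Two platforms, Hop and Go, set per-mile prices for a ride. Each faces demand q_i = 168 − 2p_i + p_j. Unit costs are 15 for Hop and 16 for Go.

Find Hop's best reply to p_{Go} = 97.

Hop's profit: π = (p_{Hop} − 15)(168 − 2p_{Hop} + p_{Go}).
∂π/∂p_{Hop} = 198 − 4p_{Hop} + p_{Go} = 0 ⇒ p_{Hop} = 49.5 + 0.25p_{Go}.
At p_{Go} = 97: p_{Hop} = 49.5 + 0.25·97 = 73.75.

73.75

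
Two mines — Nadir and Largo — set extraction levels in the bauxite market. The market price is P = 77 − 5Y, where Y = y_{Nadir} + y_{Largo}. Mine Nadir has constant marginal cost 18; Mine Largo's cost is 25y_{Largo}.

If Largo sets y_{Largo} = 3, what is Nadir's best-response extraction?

4.4

Mine Nadir's profit: π = y_{Nadir}(77 − 5(y_{Nadir} + y_{Largo})) − 18y_{Nadir}.
∂π/∂y_{Nadir} = 59 − 10y_{Nadir} − 5y_{Largo} = 0, so y_{Nadir} = 5.9 − 0.5y_{Largo}.
At y_{Largo} = 3: y_{Nadir} = 5.9 − 0.5·3 = 4.4.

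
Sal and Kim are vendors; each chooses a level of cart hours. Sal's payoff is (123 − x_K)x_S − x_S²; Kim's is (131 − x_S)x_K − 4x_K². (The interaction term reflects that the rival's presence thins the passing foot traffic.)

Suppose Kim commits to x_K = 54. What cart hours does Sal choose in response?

Expanding Sal's payoff: 123x_S − x_Kx_S − x_S².
∂π/∂x_S = 123 − x_K − 2x_S = 0, so x_S = 61.5 − 0.5x_K.
At x_K = 54: x_S = 61.5 − 0.5·54 = 34.5.

34.5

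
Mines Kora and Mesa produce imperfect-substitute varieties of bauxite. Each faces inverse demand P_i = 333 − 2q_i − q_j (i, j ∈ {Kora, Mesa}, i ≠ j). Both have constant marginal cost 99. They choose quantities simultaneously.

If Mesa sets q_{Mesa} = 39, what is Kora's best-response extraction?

Mine Kora's profit: π = q_{Kora}(333 − 2q_{Kora} − q_{Mesa}) − 99q_{Kora}.
∂π/∂q_{Kora} = 234 − 4q_{Kora} − q_{Mesa} = 0 ⇒ q_{Kora} = 58.5 − 0.25q_{Mesa}.
At q_{Mesa} = 39: q_{Kora} = 58.5 − 0.25·39 = 48.75.

48.75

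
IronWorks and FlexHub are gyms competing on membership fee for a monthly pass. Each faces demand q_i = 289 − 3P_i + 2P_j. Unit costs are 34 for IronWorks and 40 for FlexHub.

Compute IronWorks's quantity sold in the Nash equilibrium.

IronWorks's profit: π = (P_{IronWorks} − 34)(289 − 3P_{IronWorks} + 2P_{FlexHub}).
∂π/∂P_{IronWorks} = 391 − 6P_{IronWorks} + 2P_{FlexHub} = 0 ⇒ P_{IronWorks} = 391/6 + (1/3)P_{FlexHub}.
Similarly P_{FlexHub} = 409/6 + (1/3)P_{IronWorks}.
Plugging P_{FlexHub} into IronWorks's best response: P_{IronWorks} = 391/6 + (1/3)(409/6 + (1/3)P_{IronWorks}) ⇒ (8/9)P_{IronWorks} = 791/9, so P_{IronWorks} = 98.875.
Then P_{FlexHub} = 409/6 + (1/3)·98.875 = 101.125.
q_{IronWorks} = 289 − 3·98.875 + 2·101.125 = 194.625.

194.625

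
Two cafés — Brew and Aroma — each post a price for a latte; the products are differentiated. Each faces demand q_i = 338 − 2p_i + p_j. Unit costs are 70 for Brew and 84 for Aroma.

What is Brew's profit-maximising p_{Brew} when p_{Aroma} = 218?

Brew's profit: π = (p_{Brew} − 70)(338 − 2p_{Brew} + p_{Aroma}).
∂π/∂p_{Brew} = 478 − 4p_{Brew} + p_{Aroma} = 0 ⇒ p_{Brew} = 119.5 + 0.25p_{Aroma}.
At p_{Aroma} = 218: p_{Brew} = 119.5 + 0.25·218 = 174.

174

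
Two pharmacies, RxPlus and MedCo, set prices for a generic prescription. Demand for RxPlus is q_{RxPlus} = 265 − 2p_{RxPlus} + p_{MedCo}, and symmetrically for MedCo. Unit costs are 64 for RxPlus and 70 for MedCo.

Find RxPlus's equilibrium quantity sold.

135.6

RxPlus's profit: π = (p_{RxPlus} − 64)(265 − 2p_{RxPlus} + p_{MedCo}).
∂π/∂p_{RxPlus} = 393 − 4p_{RxPlus} + p_{MedCo} = 0 ⇒ p_{RxPlus} = 98.25 + 0.25p_{MedCo}.
Similarly p_{MedCo} = 101.25 + 0.25p_{RxPlus}.
Substituting the second reaction function into the first: p_{RxPlus} = 98.25 + 0.25(101.25 + 0.25p_{RxPlus}), which gives 0.9375p_{RxPlus} = 123.5625 ⇒ p_{RxPlus} = 131.8.
Then p_{MedCo} = 101.25 + 0.25·131.8 = 134.2.
q_{RxPlus} = 265 − 2·131.8 + 134.2 = 135.6.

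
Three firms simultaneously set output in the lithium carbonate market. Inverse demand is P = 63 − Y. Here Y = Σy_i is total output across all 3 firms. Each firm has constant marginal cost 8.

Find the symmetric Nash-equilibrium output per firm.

A representative firm's profit is π_i = y_i(63 − Y) − 8y_i, with Y = y_i + Σ_{j≠i} y_j.
First-order condition: 55 − 2y_i − Σ_{j≠i} y_j = 0.
With identical firms, set every y_j = y: then 55 − 2y − 2y = 0, i.e. y = 55/4 = 13.75.

13.75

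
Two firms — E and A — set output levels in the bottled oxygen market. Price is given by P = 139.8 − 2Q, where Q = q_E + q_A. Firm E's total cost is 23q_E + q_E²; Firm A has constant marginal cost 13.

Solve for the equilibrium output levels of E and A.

Firm E's profit: π = q_E(139.8 − 2(q_E + q_A)) − 23q_E − q_E².
∂π/∂q_E = 116.8 − 6q_E − 2q_A = 0, so q_E = 292/15 − (1/3)q_A.
For A: ∂π/∂q_A = 126.8 − 4q_A − 2q_E = 0 ⇒ q_A = 31.7 − 0.5q_E.
Plugging q_A into E's best response: q_E = 292/15 − (1/3)(31.7 − 0.5q_E) ⇒ (5/6)q_E = 8.9, so q_E = 10.68.
Then q_A = 31.7 − 0.5·10.68 = 26.36.

10.68, 26.36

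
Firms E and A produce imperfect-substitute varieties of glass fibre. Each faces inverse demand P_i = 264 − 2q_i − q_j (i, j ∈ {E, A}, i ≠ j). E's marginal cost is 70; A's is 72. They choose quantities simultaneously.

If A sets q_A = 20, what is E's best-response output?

43.5

Firm E's profit: π = q_E(264 − 2q_E − q_A) − 70q_E.
∂π/∂q_E = 194 − 4q_E − q_A = 0 ⇒ q_E = 48.5 − 0.25q_A.
At q_A = 20: q_E = 48.5 − 0.25·20 = 43.5.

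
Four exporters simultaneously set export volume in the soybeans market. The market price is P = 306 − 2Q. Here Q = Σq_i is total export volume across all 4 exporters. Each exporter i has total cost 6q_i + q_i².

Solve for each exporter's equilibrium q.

A representative exporter's profit is π_i = q_i(306 − 2Q) − 6q_i − q_i², with Q = q_i + Σ_{j≠i} q_j.
First-order condition: 300 − 6q_i − 2Σ_{j≠i} q_j = 0.
Imposing symmetry (q_j = q for all j) turns Σ_{j≠i} q_j into 3q, so 300 = 12q and q = 25.

25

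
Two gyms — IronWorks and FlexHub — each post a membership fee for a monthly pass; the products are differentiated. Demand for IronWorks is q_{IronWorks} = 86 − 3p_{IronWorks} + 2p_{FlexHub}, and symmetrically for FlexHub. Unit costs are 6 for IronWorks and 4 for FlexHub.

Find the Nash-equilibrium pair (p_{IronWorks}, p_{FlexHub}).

IronWorks's profit: π = (p_{IronWorks} − 6)(86 − 3p_{IronWorks} + 2p_{FlexHub}).
∂π/∂p_{IronWorks} = 104 − 6p_{IronWorks} + 2p_{FlexHub} = 0 ⇒ p_{IronWorks} = 52/3 + (1/3)p_{FlexHub}.
Similarly p_{FlexHub} = 49/3 + (1/3)p_{IronWorks}.
Substituting the second reaction function into the first: p_{IronWorks} = 52/3 + (1/3)(49/3 + (1/3)p_{IronWorks}), which gives (8/9)p_{IronWorks} = 205/9 ⇒ p_{IronWorks} = 25.625.
Then p_{FlexHub} = 49/3 + (1/3)·25.625 = 24.875.

25.625, 24.875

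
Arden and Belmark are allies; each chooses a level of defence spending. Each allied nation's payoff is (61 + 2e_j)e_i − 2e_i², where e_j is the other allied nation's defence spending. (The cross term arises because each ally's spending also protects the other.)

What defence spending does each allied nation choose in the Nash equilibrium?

30.5

Arden's payoff is (61 + 2e_B)e_A − 2e_A².
∂π/∂e_A = 61 + 2e_B − 4e_A = 0, so e_A = 15.25 + 0.5e_B.
The game is symmetric, so in equilibrium e_B = e_A: the reaction function gives 0.5e_A = 15.25, hence e_A = 30.5.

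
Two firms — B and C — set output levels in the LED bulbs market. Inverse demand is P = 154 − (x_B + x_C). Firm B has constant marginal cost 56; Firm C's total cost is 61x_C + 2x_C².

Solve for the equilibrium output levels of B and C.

Firm B's profit: π = x_B(154 − (x_B + x_C)) − 56x_B.
∂π/∂x_B = 98 − 2x_B − x_C = 0, so x_B = 49 − 0.5x_C.
For C: ∂π/∂x_C = 93 − 6x_C − x_B = 0 ⇒ x_C = 15.5 − (1/6)x_B.
Substituting the second reaction function into the first: x_B = 49 − 0.5(15.5 − (1/6)x_B), which gives (11/12)x_B = 41.25 ⇒ x_B = 45.
Then x_C = 15.5 − (1/6)·45 = 8.

45, 8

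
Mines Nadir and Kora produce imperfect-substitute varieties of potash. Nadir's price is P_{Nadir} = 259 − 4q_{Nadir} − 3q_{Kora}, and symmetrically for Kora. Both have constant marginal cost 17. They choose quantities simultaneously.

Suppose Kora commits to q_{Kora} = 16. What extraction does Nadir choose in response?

24.25

Mine Nadir's profit: π = q_{Nadir}(259 − 4q_{Nadir} − 3q_{Kora}) − 17q_{Nadir}.
∂π/∂q_{Nadir} = 242 − 8q_{Nadir} − 3q_{Kora} = 0 ⇒ q_{Nadir} = 30.25 − 0.375q_{Kora}.
At q_{Kora} = 16: q_{Nadir} = 30.25 − 0.375·16 = 24.25.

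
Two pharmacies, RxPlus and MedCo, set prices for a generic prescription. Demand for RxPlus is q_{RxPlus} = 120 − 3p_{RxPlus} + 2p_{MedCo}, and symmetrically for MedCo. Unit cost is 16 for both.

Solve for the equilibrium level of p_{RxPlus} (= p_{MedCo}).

42

RxPlus's profit: π = (p_{RxPlus} − 16)(120 − 3p_{RxPlus} + 2p_{MedCo}).
∂π/∂p_{RxPlus} = 168 − 6p_{RxPlus} + 2p_{MedCo} = 0 ⇒ p_{RxPlus} = 28 + (1/3)p_{MedCo}.
Setting p_{RxPlus} = p_{MedCo} in the reaction function: p_{RxPlus} = 28 + (1/3)p_{RxPlus}, so p_{RxPlus} = 28 / (2/3) = 42.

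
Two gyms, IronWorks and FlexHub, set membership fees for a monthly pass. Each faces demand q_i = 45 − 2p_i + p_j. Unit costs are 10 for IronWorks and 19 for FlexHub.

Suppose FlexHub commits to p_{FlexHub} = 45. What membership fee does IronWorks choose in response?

27.5

IronWorks's profit: π = (p_{IronWorks} − 10)(45 − 2p_{IronWorks} + p_{FlexHub}).
∂π/∂p_{IronWorks} = 65 − 4p_{IronWorks} + p_{FlexHub} = 0 ⇒ p_{IronWorks} = 16.25 + 0.25p_{FlexHub}.
At p_{FlexHub} = 45: p_{IronWorks} = 16.25 + 0.25·45 = 27.5.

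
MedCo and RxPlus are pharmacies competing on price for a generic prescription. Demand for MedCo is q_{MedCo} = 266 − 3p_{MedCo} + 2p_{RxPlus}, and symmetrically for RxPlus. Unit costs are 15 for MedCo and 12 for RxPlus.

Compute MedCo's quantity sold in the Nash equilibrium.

MedCo's profit: π = (p_{MedCo} − 15)(266 − 3p_{MedCo} + 2p_{RxPlus}).
∂π/∂p_{MedCo} = 311 − 6p_{MedCo} + 2p_{RxPlus} = 0 ⇒ p_{MedCo} = 311/6 + (1/3)p_{RxPlus}.
Similarly p_{RxPlus} = 151/3 + (1/3)p_{MedCo}.
Plugging p_{RxPlus} into MedCo's best response: p_{MedCo} = 311/6 + (1/3)(151/3 + (1/3)p_{MedCo}) ⇒ (8/9)p_{MedCo} = 1235/18, so p_{MedCo} = 77.1875.
Then p_{RxPlus} = 151/3 + (1/3)·77.1875 = 76.0625.
q_{MedCo} = 266 − 3·77.1875 + 2·76.0625 = 186.5625.

186.5625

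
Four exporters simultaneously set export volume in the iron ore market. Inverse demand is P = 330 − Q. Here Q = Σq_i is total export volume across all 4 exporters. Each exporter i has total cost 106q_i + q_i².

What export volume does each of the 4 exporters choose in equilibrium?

A representative exporter's profit is π_i = q_i(330 − Q) − 106q_i − q_i², with Q = q_i + Σ_{j≠i} q_j.
First-order condition: 224 − 4q_i − Σ_{j≠i} q_j = 0.
Imposing symmetry (q_j = q for all j) turns Σ_{j≠i} q_j into 3q, so 224 = 7q and q = 32.

32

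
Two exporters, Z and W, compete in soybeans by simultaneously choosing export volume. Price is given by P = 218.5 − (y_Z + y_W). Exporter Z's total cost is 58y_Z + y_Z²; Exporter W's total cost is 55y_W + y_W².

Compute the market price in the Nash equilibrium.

Exporter Z's profit: π = y_Z(218.5 − (y_Z + y_W)) − 58y_Z − y_Z².
∂π/∂y_Z = 160.5 − 4y_Z − y_W = 0, so y_Z = 40.125 − 0.25y_W.
By the same steps for W: y_W = 40.875 − 0.25y_Z.
Solving the two reaction functions simultaneously: (1 − (−0.25)(−0.25))y_Z = 40.125 − 0.25·40.875, so 0.9375y_Z = 957/32 and y_Z = 31.9.
Then y_W = 40.875 − 0.25·31.9 = 32.9.
Equilibrium price: P = 218.5 − 64.8 = 153.7.

153.7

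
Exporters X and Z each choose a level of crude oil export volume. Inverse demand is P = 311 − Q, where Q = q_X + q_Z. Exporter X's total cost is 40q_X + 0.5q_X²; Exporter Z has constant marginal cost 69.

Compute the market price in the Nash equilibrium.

Exporter X's profit: π = q_X(311 − (q_X + q_Z)) − 40q_X − 0.5q_X².
∂π/∂q_X = 271 − 3q_X − q_Z = 0, so q_X = 271/3 − (1/3)q_Z.
For Z: ∂π/∂q_Z = 242 − 2q_Z − q_X = 0 ⇒ q_Z = 121 − 0.5q_X.
Plugging q_Z into X's best response: q_X = 271/3 − (1/3)(121 − 0.5q_X) ⇒ (5/6)q_X = 50, so q_X = 60.
Then q_Z = 121 − 0.5·60 = 91.
Equilibrium price: P = 311 − 151 = 160.

160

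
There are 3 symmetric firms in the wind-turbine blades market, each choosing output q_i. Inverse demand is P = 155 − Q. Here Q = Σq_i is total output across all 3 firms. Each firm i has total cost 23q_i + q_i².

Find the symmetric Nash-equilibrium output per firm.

A representative firm's profit is π_i = q_i(155 − Q) − 23q_i − q_i², with Q = q_i + Σ_{j≠i} q_j.
First-order condition: 132 − 4q_i − Σ_{j≠i} q_j = 0.
In a symmetric equilibrium every firm chooses the same q, so Σ_{j≠i} q_j = 2q. The condition becomes 132 − 6q = 0, giving q = 132/6 = 22.

22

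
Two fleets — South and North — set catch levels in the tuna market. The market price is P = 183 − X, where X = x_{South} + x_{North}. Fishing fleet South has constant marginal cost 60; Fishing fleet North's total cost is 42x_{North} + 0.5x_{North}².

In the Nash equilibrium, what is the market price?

Fishing fleet South's profit: π = x_{South}(183 − (x_{South} + x_{North})) − 60x_{South}.
∂π/∂x_{South} = 123 − 2x_{South} − x_{North} = 0, so x_{South} = 61.5 − 0.5x_{North}.
For North: ∂π/∂x_{North} = 141 − 3x_{North} − x_{South} = 0 ⇒ x_{North} = 47 − (1/3)x_{South}.
Plugging x_{North} into South's best response: x_{South} = 61.5 − 0.5(47 − (1/3)x_{South}) ⇒ (5/6)x_{South} = 38, so x_{South} = 45.6.
Then x_{North} = 47 − (1/3)·45.6 = 31.8.
Equilibrium price: P = 183 − 77.4 = 105.6.

105.6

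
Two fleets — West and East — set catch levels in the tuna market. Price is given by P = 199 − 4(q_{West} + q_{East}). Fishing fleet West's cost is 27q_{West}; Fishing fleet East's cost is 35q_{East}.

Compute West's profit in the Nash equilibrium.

900

Fishing fleet West's profit: π = q_{West}(199 − 4(q_{West} + q_{East})) − 27q_{West}.
∂π/∂q_{West} = 172 − 8q_{West} − 4q_{East} = 0, so q_{West} = 21.5 − 0.5q_{East}.
By the same steps for East: q_{East} = 20.5 − 0.5q_{West}.
Solving the two reaction functions simultaneously: (1 − (−0.5)(−0.5))q_{West} = 21.5 − 0.5·20.5, so 0.75q_{West} = 11.25 and q_{West} = 15.
Then q_{East} = 20.5 − 0.5·15 = 13.
Price P = 199 − 4·28 = 87.
West's profit: (87 − 27)·15 = 900.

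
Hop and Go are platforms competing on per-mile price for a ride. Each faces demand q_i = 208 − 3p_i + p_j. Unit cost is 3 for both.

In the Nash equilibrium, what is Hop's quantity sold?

Hop's profit: π = (p_{Hop} − 3)(208 − 3p_{Hop} + p_{Go}).
∂π/∂p_{Hop} = 217 − 6p_{Hop} + p_{Go} = 0 ⇒ p_{Hop} = 217/6 + (1/6)p_{Go}.
Setting p_{Hop} = p_{Go} in the reaction function: p_{Hop} = 217/6 + (1/6)p_{Hop}, so p_{Hop} = (217/6) / (5/6) = 43.4.
q_{Hop} = 208 − 3·43.4 + 43.4 = 121.2.

121.2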